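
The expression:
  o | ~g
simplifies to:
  o | ~g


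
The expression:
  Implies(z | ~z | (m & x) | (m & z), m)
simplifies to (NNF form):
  m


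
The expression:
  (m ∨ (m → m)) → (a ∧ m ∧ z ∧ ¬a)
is never true.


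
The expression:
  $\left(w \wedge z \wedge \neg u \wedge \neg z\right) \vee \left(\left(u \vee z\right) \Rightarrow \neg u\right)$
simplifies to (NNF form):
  $\neg u$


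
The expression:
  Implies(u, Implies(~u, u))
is always true.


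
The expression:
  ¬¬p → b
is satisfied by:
  {b: True, p: False}
  {p: False, b: False}
  {p: True, b: True}


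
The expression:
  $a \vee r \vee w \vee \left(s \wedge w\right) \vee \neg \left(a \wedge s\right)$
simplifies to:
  $\text{True}$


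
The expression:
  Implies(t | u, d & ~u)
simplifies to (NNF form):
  ~u & (d | ~t)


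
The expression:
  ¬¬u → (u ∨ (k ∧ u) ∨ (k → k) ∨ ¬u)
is always true.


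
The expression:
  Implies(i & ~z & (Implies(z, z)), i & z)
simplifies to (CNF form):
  z | ~i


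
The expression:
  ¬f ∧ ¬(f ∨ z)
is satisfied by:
  {z: False, f: False}


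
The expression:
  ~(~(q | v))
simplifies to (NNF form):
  q | v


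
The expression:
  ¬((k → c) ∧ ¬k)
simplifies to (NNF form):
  k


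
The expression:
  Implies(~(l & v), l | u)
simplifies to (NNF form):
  l | u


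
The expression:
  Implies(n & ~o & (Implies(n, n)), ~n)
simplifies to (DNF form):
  o | ~n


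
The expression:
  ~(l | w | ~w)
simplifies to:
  False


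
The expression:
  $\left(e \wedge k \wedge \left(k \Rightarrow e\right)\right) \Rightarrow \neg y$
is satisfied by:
  {k: False, y: False, e: False}
  {e: True, k: False, y: False}
  {y: True, k: False, e: False}
  {e: True, y: True, k: False}
  {k: True, e: False, y: False}
  {e: True, k: True, y: False}
  {y: True, k: True, e: False}


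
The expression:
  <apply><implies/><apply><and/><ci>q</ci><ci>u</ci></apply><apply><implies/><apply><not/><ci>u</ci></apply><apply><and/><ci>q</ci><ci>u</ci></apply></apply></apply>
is always true.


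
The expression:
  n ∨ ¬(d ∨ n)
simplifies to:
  n ∨ ¬d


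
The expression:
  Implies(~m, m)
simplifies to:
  m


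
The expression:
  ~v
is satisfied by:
  {v: False}


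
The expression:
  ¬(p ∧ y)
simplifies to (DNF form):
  ¬p ∨ ¬y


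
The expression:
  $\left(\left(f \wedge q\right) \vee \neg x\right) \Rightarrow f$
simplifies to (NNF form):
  $f \vee x$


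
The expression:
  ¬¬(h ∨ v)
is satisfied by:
  {v: True, h: True}
  {v: True, h: False}
  {h: True, v: False}


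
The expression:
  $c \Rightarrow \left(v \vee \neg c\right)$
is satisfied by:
  {v: True, c: False}
  {c: False, v: False}
  {c: True, v: True}


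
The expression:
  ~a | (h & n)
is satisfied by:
  {h: True, n: True, a: False}
  {h: True, n: False, a: False}
  {n: True, h: False, a: False}
  {h: False, n: False, a: False}
  {a: True, h: True, n: True}


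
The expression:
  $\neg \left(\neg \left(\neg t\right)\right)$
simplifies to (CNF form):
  $\neg t$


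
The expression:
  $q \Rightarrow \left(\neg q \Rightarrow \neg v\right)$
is always true.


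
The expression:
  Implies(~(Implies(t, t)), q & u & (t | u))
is always true.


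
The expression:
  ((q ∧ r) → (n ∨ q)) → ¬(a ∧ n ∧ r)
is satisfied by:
  {r: False, n: False, a: False}
  {a: True, r: False, n: False}
  {n: True, r: False, a: False}
  {a: True, n: True, r: False}
  {r: True, a: False, n: False}
  {a: True, r: True, n: False}
  {n: True, r: True, a: False}


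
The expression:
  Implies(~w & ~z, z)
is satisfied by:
  {z: True, w: True}
  {z: True, w: False}
  {w: True, z: False}


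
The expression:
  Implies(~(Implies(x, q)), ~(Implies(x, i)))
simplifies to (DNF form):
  q | ~i | ~x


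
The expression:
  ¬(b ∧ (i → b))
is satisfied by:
  {b: False}


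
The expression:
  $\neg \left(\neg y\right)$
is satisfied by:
  {y: True}


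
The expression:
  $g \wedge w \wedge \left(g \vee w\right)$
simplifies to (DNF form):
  $g \wedge w$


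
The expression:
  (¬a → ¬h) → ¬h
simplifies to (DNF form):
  ¬a ∨ ¬h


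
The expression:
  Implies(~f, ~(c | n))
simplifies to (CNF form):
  (f | ~c) & (f | ~n)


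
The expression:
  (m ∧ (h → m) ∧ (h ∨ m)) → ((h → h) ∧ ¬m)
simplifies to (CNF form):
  ¬m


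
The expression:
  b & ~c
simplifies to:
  b & ~c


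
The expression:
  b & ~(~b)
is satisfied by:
  {b: True}


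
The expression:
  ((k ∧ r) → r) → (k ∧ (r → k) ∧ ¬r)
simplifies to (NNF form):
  k ∧ ¬r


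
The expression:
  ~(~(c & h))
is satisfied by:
  {h: True, c: True}


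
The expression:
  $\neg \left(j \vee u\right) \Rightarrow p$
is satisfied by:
  {u: True, p: True, j: True}
  {u: True, p: True, j: False}
  {u: True, j: True, p: False}
  {u: True, j: False, p: False}
  {p: True, j: True, u: False}
  {p: True, j: False, u: False}
  {j: True, p: False, u: False}


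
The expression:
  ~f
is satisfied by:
  {f: False}


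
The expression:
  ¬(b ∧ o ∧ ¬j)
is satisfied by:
  {j: True, o: False, b: False}
  {j: False, o: False, b: False}
  {b: True, j: True, o: False}
  {b: True, j: False, o: False}
  {o: True, j: True, b: False}
  {o: True, j: False, b: False}
  {o: True, b: True, j: True}


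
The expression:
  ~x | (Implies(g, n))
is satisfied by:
  {n: True, g: False, x: False}
  {g: False, x: False, n: False}
  {n: True, x: True, g: False}
  {x: True, g: False, n: False}
  {n: True, g: True, x: False}
  {g: True, n: False, x: False}
  {n: True, x: True, g: True}


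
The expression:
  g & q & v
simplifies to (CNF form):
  g & q & v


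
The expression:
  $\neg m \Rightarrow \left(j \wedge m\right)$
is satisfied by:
  {m: True}


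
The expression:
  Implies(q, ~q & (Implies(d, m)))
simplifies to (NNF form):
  ~q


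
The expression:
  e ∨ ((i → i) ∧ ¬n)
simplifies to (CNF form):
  e ∨ ¬n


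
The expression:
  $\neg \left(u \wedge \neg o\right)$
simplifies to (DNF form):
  $o \vee \neg u$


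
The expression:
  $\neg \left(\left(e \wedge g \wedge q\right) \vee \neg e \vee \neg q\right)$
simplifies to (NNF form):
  $e \wedge q \wedge \neg g$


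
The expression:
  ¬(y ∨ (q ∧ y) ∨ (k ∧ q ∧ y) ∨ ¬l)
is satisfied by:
  {l: True, y: False}


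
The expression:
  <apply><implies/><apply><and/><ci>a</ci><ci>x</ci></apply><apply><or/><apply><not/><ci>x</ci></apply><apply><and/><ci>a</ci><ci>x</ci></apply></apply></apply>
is always true.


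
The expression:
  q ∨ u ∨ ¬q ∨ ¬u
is always true.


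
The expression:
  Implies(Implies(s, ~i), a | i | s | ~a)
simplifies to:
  True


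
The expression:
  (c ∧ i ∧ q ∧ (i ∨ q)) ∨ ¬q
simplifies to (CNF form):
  (c ∨ ¬q) ∧ (i ∨ ¬q)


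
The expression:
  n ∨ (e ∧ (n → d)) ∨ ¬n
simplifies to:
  True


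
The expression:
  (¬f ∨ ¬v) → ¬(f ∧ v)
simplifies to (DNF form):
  True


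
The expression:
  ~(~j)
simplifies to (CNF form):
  j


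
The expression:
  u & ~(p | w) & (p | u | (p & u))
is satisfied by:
  {u: True, p: False, w: False}


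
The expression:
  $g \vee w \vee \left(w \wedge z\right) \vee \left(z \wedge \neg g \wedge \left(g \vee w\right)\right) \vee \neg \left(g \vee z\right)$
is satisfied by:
  {w: True, g: True, z: False}
  {w: True, g: False, z: False}
  {g: True, w: False, z: False}
  {w: False, g: False, z: False}
  {z: True, w: True, g: True}
  {z: True, w: True, g: False}
  {z: True, g: True, w: False}


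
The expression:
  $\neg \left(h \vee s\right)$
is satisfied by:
  {h: False, s: False}


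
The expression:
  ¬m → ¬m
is always true.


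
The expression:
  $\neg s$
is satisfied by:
  {s: False}


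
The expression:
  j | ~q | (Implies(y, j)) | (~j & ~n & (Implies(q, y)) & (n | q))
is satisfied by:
  {j: True, y: False, n: False, q: False}
  {j: False, y: False, n: False, q: False}
  {q: True, j: True, y: False, n: False}
  {q: True, j: False, y: False, n: False}
  {n: True, j: True, y: False, q: False}
  {n: True, j: False, y: False, q: False}
  {q: True, n: True, j: True, y: False}
  {q: True, n: True, j: False, y: False}
  {y: True, j: True, q: False, n: False}
  {y: True, j: False, q: False, n: False}
  {q: True, y: True, j: True, n: False}
  {q: True, y: True, j: False, n: False}
  {n: True, y: True, j: True, q: False}
  {n: True, y: True, j: False, q: False}
  {n: True, y: True, q: True, j: True}


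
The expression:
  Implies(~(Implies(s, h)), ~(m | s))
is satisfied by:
  {h: True, s: False}
  {s: False, h: False}
  {s: True, h: True}


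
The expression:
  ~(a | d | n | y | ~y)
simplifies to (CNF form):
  False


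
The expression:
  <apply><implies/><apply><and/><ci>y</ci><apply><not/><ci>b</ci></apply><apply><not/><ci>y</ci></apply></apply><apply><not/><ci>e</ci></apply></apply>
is always true.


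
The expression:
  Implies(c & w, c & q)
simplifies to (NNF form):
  q | ~c | ~w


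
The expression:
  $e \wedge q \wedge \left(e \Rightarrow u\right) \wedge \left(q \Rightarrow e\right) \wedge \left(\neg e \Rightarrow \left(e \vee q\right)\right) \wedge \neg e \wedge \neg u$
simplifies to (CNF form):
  $\text{False}$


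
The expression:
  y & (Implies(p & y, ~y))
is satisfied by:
  {y: True, p: False}


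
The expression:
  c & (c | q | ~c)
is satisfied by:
  {c: True}


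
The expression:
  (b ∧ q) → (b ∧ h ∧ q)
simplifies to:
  h ∨ ¬b ∨ ¬q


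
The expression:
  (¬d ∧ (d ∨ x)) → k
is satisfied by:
  {d: True, k: True, x: False}
  {d: True, x: False, k: False}
  {k: True, x: False, d: False}
  {k: False, x: False, d: False}
  {d: True, k: True, x: True}
  {d: True, x: True, k: False}
  {k: True, x: True, d: False}


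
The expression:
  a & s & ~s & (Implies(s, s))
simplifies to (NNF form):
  False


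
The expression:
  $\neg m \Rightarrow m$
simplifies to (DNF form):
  $m$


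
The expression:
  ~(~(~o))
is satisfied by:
  {o: False}


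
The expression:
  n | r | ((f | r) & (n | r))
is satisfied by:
  {r: True, n: True}
  {r: True, n: False}
  {n: True, r: False}


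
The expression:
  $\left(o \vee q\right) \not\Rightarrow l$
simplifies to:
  $\neg l \wedge \left(o \vee q\right)$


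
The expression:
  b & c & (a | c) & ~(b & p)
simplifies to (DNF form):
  b & c & ~p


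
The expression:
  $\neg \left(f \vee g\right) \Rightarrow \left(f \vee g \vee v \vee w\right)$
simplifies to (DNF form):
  $f \vee g \vee v \vee w$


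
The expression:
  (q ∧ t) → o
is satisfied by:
  {o: True, t: False, q: False}
  {t: False, q: False, o: False}
  {q: True, o: True, t: False}
  {q: True, t: False, o: False}
  {o: True, t: True, q: False}
  {t: True, o: False, q: False}
  {q: True, t: True, o: True}


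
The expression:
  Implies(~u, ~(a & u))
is always true.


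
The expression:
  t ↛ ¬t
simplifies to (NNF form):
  t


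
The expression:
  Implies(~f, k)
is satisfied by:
  {k: True, f: True}
  {k: True, f: False}
  {f: True, k: False}


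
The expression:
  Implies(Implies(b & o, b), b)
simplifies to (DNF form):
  b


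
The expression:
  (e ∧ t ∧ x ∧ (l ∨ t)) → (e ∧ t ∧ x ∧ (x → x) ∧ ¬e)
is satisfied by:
  {e: False, t: False, x: False}
  {x: True, e: False, t: False}
  {t: True, e: False, x: False}
  {x: True, t: True, e: False}
  {e: True, x: False, t: False}
  {x: True, e: True, t: False}
  {t: True, e: True, x: False}


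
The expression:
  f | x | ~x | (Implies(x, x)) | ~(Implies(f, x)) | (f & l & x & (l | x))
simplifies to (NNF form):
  True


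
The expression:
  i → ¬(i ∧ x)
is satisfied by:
  {x: False, i: False}
  {i: True, x: False}
  {x: True, i: False}


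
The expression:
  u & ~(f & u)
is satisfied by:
  {u: True, f: False}


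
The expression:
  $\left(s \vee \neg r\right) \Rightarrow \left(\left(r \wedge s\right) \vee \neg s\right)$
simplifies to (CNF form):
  $r \vee \neg s$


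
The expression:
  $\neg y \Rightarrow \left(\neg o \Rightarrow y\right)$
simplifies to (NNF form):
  $o \vee y$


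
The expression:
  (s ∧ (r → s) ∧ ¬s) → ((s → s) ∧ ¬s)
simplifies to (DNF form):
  True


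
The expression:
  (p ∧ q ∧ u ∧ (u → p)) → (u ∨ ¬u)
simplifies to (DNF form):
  True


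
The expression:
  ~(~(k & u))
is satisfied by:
  {u: True, k: True}


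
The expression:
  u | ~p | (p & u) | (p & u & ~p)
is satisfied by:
  {u: True, p: False}
  {p: False, u: False}
  {p: True, u: True}


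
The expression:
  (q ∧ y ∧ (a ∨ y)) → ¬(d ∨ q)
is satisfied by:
  {q: False, y: False}
  {y: True, q: False}
  {q: True, y: False}


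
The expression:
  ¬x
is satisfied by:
  {x: False}


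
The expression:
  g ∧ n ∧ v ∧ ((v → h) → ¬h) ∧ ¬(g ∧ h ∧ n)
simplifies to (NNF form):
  g ∧ n ∧ v ∧ ¬h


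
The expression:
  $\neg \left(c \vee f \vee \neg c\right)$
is never true.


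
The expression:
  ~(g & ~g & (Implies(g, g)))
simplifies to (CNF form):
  True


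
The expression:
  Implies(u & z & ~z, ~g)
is always true.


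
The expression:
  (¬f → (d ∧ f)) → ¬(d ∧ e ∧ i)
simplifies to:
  ¬d ∨ ¬e ∨ ¬f ∨ ¬i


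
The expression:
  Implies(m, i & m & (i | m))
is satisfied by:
  {i: True, m: False}
  {m: False, i: False}
  {m: True, i: True}


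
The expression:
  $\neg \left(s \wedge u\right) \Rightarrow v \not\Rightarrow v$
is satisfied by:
  {u: True, s: True}


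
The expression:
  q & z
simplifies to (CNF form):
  q & z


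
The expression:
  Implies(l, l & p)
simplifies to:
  p | ~l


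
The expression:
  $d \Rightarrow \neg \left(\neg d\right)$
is always true.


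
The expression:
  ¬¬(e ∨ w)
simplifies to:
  e ∨ w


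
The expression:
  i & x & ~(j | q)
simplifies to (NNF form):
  i & x & ~j & ~q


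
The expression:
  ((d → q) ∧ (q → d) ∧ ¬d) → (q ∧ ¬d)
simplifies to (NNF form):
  d ∨ q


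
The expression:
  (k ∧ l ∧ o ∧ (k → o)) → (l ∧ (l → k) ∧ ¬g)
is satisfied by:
  {l: False, k: False, o: False, g: False}
  {g: True, l: False, k: False, o: False}
  {o: True, l: False, k: False, g: False}
  {g: True, o: True, l: False, k: False}
  {k: True, g: False, l: False, o: False}
  {g: True, k: True, l: False, o: False}
  {o: True, k: True, g: False, l: False}
  {g: True, o: True, k: True, l: False}
  {l: True, o: False, k: False, g: False}
  {g: True, l: True, o: False, k: False}
  {o: True, l: True, g: False, k: False}
  {g: True, o: True, l: True, k: False}
  {k: True, l: True, o: False, g: False}
  {g: True, k: True, l: True, o: False}
  {o: True, k: True, l: True, g: False}


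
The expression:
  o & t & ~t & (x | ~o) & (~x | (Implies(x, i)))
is never true.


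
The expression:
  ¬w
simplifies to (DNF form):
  ¬w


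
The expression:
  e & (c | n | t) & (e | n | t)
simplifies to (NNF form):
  e & (c | n | t)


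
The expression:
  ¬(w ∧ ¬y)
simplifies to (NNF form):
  y ∨ ¬w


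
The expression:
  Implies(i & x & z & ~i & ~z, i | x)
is always true.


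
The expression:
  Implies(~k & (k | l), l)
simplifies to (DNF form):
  True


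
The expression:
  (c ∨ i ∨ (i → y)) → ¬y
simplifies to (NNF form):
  ¬y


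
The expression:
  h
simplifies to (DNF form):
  h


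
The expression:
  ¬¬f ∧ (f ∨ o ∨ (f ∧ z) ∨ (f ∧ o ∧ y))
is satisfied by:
  {f: True}


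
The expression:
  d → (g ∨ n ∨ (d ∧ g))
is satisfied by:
  {n: True, g: True, d: False}
  {n: True, g: False, d: False}
  {g: True, n: False, d: False}
  {n: False, g: False, d: False}
  {n: True, d: True, g: True}
  {n: True, d: True, g: False}
  {d: True, g: True, n: False}


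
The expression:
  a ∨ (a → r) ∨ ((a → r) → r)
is always true.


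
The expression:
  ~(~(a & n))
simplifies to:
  a & n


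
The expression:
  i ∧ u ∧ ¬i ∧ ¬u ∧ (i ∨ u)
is never true.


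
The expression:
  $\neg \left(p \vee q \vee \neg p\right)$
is never true.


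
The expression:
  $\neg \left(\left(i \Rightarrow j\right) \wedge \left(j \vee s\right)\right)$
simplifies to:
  $\neg j \wedge \left(i \vee \neg s\right)$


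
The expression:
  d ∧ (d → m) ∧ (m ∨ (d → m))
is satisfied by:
  {m: True, d: True}


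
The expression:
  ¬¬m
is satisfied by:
  {m: True}


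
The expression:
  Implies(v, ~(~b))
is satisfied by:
  {b: True, v: False}
  {v: False, b: False}
  {v: True, b: True}


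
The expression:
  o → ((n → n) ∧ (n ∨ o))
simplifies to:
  True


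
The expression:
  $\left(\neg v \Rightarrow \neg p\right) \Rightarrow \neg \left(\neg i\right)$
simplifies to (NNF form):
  $i \vee \left(p \wedge \neg v\right)$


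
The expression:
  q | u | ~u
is always true.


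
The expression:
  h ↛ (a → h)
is never true.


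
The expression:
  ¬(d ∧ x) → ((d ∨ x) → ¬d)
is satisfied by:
  {x: True, d: False}
  {d: False, x: False}
  {d: True, x: True}


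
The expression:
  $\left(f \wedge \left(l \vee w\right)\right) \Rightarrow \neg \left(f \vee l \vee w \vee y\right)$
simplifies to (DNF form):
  $\left(\neg l \wedge \neg w\right) \vee \neg f$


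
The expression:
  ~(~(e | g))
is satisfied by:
  {e: True, g: True}
  {e: True, g: False}
  {g: True, e: False}


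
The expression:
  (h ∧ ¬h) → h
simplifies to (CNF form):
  True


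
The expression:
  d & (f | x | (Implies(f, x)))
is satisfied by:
  {d: True}


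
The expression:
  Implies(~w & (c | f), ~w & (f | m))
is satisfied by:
  {w: True, m: True, f: True, c: False}
  {w: True, m: True, f: False, c: False}
  {w: True, f: True, c: False, m: False}
  {w: True, f: False, c: False, m: False}
  {m: True, f: True, c: False, w: False}
  {m: True, f: False, c: False, w: False}
  {f: True, m: False, c: False, w: False}
  {f: False, m: False, c: False, w: False}
  {w: True, m: True, c: True, f: True}
  {w: True, m: True, c: True, f: False}
  {w: True, c: True, f: True, m: False}
  {w: True, c: True, f: False, m: False}
  {c: True, m: True, f: True, w: False}
  {c: True, m: True, f: False, w: False}
  {c: True, f: True, m: False, w: False}


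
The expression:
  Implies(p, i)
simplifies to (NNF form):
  i | ~p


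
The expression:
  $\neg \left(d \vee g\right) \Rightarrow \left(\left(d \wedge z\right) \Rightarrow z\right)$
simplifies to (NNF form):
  $\text{True}$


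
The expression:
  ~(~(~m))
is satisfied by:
  {m: False}


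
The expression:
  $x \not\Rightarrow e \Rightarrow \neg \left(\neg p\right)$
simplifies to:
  $e \vee p \vee \neg x$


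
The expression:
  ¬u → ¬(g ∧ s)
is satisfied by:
  {u: True, s: False, g: False}
  {s: False, g: False, u: False}
  {g: True, u: True, s: False}
  {g: True, s: False, u: False}
  {u: True, s: True, g: False}
  {s: True, u: False, g: False}
  {g: True, s: True, u: True}


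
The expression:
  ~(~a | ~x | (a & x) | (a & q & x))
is never true.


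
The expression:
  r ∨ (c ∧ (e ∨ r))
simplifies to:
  r ∨ (c ∧ e)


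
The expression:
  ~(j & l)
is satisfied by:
  {l: False, j: False}
  {j: True, l: False}
  {l: True, j: False}


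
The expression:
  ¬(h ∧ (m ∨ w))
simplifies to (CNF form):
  (¬h ∨ ¬m) ∧ (¬h ∨ ¬w)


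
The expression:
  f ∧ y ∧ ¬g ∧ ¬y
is never true.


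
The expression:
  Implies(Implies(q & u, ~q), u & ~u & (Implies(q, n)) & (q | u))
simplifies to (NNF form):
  q & u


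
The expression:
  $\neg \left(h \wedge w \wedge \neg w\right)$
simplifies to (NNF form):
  $\text{True}$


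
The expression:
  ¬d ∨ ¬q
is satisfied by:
  {q: False, d: False}
  {d: True, q: False}
  {q: True, d: False}


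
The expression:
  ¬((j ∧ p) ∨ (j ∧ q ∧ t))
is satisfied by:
  {q: False, t: False, j: False, p: False}
  {t: True, p: False, q: False, j: False}
  {q: True, p: False, t: False, j: False}
  {t: True, q: True, p: False, j: False}
  {p: True, q: False, t: False, j: False}
  {p: True, t: True, q: False, j: False}
  {p: True, q: True, t: False, j: False}
  {p: True, t: True, q: True, j: False}
  {j: True, p: False, q: False, t: False}
  {j: True, t: True, p: False, q: False}
  {j: True, q: True, p: False, t: False}


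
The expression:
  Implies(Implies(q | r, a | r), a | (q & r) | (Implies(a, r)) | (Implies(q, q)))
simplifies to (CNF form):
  True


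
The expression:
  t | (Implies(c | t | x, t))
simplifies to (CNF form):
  (t | ~c) & (t | ~x)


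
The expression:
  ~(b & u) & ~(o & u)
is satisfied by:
  {o: False, u: False, b: False}
  {b: True, o: False, u: False}
  {o: True, b: False, u: False}
  {b: True, o: True, u: False}
  {u: True, b: False, o: False}


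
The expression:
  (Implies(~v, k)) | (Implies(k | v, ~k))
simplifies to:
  True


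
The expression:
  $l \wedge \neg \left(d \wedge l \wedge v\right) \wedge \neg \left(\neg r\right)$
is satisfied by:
  {r: True, l: True, v: False, d: False}
  {r: True, d: True, l: True, v: False}
  {r: True, v: True, l: True, d: False}


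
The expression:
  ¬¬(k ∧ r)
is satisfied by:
  {r: True, k: True}


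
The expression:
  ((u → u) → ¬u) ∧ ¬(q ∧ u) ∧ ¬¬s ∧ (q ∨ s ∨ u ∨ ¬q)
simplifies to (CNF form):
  s ∧ ¬u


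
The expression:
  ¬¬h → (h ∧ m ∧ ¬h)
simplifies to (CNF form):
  ¬h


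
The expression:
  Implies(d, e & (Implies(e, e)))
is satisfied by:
  {e: True, d: False}
  {d: False, e: False}
  {d: True, e: True}


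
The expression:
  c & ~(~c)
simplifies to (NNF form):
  c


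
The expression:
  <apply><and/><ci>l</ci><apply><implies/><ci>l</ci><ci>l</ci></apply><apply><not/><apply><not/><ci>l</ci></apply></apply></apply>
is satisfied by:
  {l: True}


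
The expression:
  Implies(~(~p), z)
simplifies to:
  z | ~p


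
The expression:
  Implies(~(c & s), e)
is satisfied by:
  {c: True, e: True, s: True}
  {c: True, e: True, s: False}
  {e: True, s: True, c: False}
  {e: True, s: False, c: False}
  {c: True, s: True, e: False}


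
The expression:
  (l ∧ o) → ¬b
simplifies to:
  ¬b ∨ ¬l ∨ ¬o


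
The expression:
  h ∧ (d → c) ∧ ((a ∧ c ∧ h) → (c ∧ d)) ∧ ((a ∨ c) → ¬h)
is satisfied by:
  {h: True, d: False, a: False, c: False}


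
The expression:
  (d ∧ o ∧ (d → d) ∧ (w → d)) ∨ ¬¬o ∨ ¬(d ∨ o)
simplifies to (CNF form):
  o ∨ ¬d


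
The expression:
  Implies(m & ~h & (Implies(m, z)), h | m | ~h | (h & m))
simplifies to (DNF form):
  True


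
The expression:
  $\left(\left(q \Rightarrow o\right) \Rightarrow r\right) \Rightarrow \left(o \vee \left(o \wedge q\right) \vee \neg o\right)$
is always true.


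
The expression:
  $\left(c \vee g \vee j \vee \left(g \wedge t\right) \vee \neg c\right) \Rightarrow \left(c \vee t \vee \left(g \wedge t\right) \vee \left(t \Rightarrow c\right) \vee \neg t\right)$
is always true.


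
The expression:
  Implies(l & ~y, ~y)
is always true.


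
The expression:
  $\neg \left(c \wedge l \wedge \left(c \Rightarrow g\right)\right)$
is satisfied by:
  {l: False, c: False, g: False}
  {g: True, l: False, c: False}
  {c: True, l: False, g: False}
  {g: True, c: True, l: False}
  {l: True, g: False, c: False}
  {g: True, l: True, c: False}
  {c: True, l: True, g: False}


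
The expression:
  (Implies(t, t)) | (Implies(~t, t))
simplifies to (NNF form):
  True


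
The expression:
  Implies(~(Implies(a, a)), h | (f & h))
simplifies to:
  True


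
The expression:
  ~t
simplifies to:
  ~t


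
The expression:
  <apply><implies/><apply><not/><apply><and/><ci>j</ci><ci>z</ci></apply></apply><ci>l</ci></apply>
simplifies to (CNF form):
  <apply><and/><apply><or/><ci>j</ci><ci>l</ci></apply><apply><or/><ci>l</ci><ci>z</ci></apply></apply>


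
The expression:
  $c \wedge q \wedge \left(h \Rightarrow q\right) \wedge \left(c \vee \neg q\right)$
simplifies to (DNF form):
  $c \wedge q$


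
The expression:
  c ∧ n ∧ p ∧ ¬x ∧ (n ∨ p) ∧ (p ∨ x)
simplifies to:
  c ∧ n ∧ p ∧ ¬x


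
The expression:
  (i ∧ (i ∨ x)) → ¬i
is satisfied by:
  {i: False}


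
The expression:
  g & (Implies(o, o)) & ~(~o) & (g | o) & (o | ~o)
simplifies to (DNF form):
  g & o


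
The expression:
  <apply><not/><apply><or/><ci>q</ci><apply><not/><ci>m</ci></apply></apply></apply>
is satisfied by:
  {m: True, q: False}


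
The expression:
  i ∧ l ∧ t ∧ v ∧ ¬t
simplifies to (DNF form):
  False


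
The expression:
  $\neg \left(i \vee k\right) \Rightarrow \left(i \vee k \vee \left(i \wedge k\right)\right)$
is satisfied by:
  {i: True, k: True}
  {i: True, k: False}
  {k: True, i: False}


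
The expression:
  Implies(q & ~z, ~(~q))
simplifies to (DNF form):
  True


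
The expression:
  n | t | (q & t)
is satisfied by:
  {n: True, t: True}
  {n: True, t: False}
  {t: True, n: False}


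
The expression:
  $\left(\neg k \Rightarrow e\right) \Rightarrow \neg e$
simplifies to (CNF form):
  $\neg e$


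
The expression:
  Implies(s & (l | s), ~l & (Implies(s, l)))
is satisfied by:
  {s: False}


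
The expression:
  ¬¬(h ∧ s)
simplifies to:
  h ∧ s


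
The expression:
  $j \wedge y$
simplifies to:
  $j \wedge y$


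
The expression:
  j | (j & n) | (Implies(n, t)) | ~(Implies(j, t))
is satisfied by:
  {t: True, j: True, n: False}
  {t: True, j: False, n: False}
  {j: True, t: False, n: False}
  {t: False, j: False, n: False}
  {n: True, t: True, j: True}
  {n: True, t: True, j: False}
  {n: True, j: True, t: False}


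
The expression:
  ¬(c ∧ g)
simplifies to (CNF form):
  ¬c ∨ ¬g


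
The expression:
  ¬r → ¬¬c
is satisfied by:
  {r: True, c: True}
  {r: True, c: False}
  {c: True, r: False}


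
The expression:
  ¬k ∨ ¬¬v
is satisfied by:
  {v: True, k: False}
  {k: False, v: False}
  {k: True, v: True}


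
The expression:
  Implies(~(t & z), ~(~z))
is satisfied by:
  {z: True}


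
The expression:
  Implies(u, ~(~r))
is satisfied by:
  {r: True, u: False}
  {u: False, r: False}
  {u: True, r: True}


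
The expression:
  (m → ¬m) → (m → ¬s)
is always true.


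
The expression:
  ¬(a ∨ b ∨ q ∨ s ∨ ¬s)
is never true.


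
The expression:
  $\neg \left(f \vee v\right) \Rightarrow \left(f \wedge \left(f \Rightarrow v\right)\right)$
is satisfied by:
  {v: True, f: True}
  {v: True, f: False}
  {f: True, v: False}


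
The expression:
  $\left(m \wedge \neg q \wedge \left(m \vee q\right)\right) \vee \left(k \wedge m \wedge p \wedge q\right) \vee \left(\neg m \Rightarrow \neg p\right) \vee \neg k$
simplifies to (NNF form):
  $m \vee \neg k \vee \neg p$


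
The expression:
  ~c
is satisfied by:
  {c: False}


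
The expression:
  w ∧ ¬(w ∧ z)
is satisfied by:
  {w: True, z: False}


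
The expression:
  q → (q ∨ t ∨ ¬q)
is always true.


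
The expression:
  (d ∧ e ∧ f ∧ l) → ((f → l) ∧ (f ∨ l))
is always true.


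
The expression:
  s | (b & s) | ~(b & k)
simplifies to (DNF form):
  s | ~b | ~k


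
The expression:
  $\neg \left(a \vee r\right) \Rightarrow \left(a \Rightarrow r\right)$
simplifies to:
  $\text{True}$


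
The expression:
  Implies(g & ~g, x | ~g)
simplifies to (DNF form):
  True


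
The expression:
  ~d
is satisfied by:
  {d: False}


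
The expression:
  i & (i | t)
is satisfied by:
  {i: True}


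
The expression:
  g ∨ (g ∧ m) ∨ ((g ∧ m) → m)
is always true.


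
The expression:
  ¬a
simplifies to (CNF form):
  ¬a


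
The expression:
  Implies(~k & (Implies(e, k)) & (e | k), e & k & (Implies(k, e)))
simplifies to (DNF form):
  True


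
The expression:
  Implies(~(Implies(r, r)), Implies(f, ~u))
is always true.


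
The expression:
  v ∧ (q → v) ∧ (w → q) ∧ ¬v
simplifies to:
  False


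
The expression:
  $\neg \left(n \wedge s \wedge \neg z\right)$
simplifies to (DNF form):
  $z \vee \neg n \vee \neg s$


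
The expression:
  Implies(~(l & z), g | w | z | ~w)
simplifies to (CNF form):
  True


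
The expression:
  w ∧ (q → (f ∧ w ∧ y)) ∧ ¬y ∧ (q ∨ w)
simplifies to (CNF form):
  w ∧ ¬q ∧ ¬y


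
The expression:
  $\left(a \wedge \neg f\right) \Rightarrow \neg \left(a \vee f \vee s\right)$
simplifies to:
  $f \vee \neg a$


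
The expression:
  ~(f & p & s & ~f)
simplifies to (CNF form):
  True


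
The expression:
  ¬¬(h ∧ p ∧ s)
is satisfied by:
  {h: True, p: True, s: True}


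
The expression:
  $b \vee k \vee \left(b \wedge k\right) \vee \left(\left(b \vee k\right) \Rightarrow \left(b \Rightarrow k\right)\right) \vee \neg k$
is always true.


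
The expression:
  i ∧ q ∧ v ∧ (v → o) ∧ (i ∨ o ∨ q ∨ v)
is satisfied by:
  {i: True, o: True, q: True, v: True}


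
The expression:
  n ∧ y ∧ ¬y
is never true.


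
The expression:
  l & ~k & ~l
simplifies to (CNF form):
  False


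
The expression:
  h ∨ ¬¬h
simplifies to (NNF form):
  h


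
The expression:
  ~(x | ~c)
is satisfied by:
  {c: True, x: False}


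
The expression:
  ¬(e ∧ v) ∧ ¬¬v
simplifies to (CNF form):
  v ∧ ¬e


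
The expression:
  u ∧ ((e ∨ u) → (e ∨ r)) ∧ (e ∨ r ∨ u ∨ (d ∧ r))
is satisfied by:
  {r: True, e: True, u: True}
  {r: True, u: True, e: False}
  {e: True, u: True, r: False}


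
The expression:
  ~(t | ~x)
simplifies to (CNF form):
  x & ~t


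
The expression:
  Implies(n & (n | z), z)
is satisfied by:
  {z: True, n: False}
  {n: False, z: False}
  {n: True, z: True}


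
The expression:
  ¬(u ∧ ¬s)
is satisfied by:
  {s: True, u: False}
  {u: False, s: False}
  {u: True, s: True}


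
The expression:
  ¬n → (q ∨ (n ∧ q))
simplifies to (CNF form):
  n ∨ q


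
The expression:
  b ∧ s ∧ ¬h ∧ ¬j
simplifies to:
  b ∧ s ∧ ¬h ∧ ¬j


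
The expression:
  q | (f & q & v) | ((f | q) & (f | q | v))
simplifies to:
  f | q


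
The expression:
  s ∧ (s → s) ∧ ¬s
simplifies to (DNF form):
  False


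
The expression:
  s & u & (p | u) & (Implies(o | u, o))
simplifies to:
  o & s & u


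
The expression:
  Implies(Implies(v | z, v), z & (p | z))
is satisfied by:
  {z: True}


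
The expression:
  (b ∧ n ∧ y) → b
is always true.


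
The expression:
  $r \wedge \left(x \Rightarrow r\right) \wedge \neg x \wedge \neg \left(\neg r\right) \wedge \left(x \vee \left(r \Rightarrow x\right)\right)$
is never true.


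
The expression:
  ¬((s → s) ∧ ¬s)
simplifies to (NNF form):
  s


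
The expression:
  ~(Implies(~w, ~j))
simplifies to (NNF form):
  j & ~w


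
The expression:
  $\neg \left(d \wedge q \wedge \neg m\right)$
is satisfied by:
  {m: True, q: False, d: False}
  {q: False, d: False, m: False}
  {d: True, m: True, q: False}
  {d: True, q: False, m: False}
  {m: True, q: True, d: False}
  {q: True, m: False, d: False}
  {d: True, q: True, m: True}


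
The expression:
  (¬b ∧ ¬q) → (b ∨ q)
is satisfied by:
  {b: True, q: True}
  {b: True, q: False}
  {q: True, b: False}


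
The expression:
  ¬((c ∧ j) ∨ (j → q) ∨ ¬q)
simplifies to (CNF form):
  False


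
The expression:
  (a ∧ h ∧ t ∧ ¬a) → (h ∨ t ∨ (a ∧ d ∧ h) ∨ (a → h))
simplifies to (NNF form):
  True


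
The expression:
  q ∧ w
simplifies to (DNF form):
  q ∧ w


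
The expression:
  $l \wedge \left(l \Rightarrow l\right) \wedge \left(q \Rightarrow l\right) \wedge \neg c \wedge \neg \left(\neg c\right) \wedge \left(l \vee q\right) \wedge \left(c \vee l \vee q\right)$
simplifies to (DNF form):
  $\text{False}$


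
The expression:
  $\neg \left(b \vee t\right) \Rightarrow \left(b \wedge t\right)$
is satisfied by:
  {b: True, t: True}
  {b: True, t: False}
  {t: True, b: False}


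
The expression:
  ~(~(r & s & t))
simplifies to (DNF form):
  r & s & t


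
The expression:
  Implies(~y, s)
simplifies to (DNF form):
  s | y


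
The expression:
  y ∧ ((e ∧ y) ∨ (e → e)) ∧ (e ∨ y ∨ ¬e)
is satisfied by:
  {y: True}


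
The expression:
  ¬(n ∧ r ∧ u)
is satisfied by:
  {u: False, n: False, r: False}
  {r: True, u: False, n: False}
  {n: True, u: False, r: False}
  {r: True, n: True, u: False}
  {u: True, r: False, n: False}
  {r: True, u: True, n: False}
  {n: True, u: True, r: False}


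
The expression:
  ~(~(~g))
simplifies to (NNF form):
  ~g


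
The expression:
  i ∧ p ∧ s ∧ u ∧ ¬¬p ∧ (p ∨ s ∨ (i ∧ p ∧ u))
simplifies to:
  i ∧ p ∧ s ∧ u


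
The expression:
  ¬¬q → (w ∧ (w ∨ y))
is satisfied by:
  {w: True, q: False}
  {q: False, w: False}
  {q: True, w: True}


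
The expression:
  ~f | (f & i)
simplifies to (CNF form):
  i | ~f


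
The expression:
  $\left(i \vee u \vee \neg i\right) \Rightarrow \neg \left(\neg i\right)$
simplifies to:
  $i$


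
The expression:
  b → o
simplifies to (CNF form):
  o ∨ ¬b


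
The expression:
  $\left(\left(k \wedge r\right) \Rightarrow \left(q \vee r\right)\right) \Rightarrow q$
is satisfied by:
  {q: True}


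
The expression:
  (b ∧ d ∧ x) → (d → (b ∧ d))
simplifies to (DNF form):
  True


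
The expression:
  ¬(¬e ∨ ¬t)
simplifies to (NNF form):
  e ∧ t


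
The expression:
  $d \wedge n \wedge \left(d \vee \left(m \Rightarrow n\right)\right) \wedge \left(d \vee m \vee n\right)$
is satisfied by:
  {d: True, n: True}


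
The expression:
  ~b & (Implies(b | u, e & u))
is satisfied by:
  {e: True, u: False, b: False}
  {u: False, b: False, e: False}
  {e: True, u: True, b: False}


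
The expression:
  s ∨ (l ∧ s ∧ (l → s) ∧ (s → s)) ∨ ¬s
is always true.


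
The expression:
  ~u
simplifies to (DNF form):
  ~u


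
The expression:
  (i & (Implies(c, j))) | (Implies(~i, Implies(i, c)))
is always true.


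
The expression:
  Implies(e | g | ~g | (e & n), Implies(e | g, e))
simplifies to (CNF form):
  e | ~g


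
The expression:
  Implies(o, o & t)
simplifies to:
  t | ~o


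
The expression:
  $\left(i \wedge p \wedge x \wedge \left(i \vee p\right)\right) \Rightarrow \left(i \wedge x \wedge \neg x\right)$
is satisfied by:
  {p: False, x: False, i: False}
  {i: True, p: False, x: False}
  {x: True, p: False, i: False}
  {i: True, x: True, p: False}
  {p: True, i: False, x: False}
  {i: True, p: True, x: False}
  {x: True, p: True, i: False}


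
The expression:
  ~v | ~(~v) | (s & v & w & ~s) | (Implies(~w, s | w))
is always true.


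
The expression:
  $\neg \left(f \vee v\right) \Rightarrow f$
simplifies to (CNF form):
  $f \vee v$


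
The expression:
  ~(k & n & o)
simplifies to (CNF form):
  ~k | ~n | ~o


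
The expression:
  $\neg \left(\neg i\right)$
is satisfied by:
  {i: True}


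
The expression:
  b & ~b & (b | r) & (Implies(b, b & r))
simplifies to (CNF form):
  False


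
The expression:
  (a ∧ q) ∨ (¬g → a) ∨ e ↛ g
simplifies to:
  a ∨ e ∨ g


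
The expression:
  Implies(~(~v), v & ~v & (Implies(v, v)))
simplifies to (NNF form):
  ~v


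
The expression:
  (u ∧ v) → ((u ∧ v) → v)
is always true.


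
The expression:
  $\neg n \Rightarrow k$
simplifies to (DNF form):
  $k \vee n$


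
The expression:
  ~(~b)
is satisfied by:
  {b: True}


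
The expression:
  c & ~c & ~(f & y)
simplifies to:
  False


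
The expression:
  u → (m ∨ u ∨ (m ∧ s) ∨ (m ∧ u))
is always true.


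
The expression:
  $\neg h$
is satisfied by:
  {h: False}


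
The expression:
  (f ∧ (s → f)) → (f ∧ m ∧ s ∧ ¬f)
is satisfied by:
  {f: False}


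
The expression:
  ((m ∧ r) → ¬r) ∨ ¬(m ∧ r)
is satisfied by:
  {m: False, r: False}
  {r: True, m: False}
  {m: True, r: False}


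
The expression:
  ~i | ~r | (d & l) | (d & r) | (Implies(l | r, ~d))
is always true.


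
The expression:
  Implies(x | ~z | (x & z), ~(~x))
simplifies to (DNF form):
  x | z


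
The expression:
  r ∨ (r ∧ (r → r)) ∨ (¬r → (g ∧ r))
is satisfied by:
  {r: True}


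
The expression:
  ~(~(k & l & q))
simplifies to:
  k & l & q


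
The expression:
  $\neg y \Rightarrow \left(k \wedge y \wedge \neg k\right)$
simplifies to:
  $y$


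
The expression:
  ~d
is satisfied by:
  {d: False}


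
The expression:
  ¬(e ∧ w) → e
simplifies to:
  e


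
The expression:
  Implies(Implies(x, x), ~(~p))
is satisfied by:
  {p: True}


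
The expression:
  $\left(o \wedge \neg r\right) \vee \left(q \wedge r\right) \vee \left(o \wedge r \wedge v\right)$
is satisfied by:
  {q: True, o: True, v: True, r: False}
  {q: True, o: True, r: False, v: False}
  {o: True, v: True, r: False, q: False}
  {o: True, r: False, v: False, q: False}
  {o: True, q: True, r: True, v: True}
  {o: True, q: True, r: True, v: False}
  {o: True, r: True, v: True, q: False}
  {v: True, q: True, r: True, o: False}
  {q: True, r: True, v: False, o: False}


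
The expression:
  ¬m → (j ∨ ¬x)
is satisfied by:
  {m: True, j: True, x: False}
  {m: True, j: False, x: False}
  {j: True, m: False, x: False}
  {m: False, j: False, x: False}
  {x: True, m: True, j: True}
  {x: True, m: True, j: False}
  {x: True, j: True, m: False}


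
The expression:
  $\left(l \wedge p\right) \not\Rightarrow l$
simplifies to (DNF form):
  $\text{False}$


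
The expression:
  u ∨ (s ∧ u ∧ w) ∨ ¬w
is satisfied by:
  {u: True, w: False}
  {w: False, u: False}
  {w: True, u: True}


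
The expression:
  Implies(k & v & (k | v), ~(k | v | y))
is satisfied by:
  {k: False, v: False}
  {v: True, k: False}
  {k: True, v: False}


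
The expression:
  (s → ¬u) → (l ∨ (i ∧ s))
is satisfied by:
  {l: True, s: True, i: True, u: True}
  {l: True, s: True, i: True, u: False}
  {l: True, s: True, u: True, i: False}
  {l: True, s: True, u: False, i: False}
  {l: True, i: True, u: True, s: False}
  {l: True, i: True, u: False, s: False}
  {l: True, i: False, u: True, s: False}
  {l: True, i: False, u: False, s: False}
  {s: True, i: True, u: True, l: False}
  {s: True, i: True, u: False, l: False}
  {s: True, u: True, i: False, l: False}
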